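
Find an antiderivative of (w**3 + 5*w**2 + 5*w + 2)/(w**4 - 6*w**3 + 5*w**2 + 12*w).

Factor the denominator: w*(w - 4)*(w - 3)*(w + 1).
Partial-fraction decomposition: -1/(20*(w + 1)) - 89/(12*(w - 3)) + 83/(10*(w - 4)) + 1/(6*w).
Integrate each term: A/(w−a) contributes A·log|w−a|.

log(w)/6 + 83*log(w - 4)/10 - 89*log(w - 3)/12 - log(w + 1)/20 + C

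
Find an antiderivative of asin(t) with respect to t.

t*asin(t) + sqrt(-t**2 + 1) + C

Use integration by parts with u = arcsin(t), dv = dt.
Then du = 1/sqrt(-t**2 + 1) dt.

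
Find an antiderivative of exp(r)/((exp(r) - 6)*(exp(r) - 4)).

log(exp(r) - 6)/2 - log(exp(r) - 4)/2 + C

Let u = e^r, du = e^r dr.
The integral becomes ∫ du/((u-6)(u-4)); decompose into partial fractions.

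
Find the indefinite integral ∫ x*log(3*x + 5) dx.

x**2*log(3*x + 5)/2 - x**2/4 + 5*x/6 - 25*log(3*x + 5)/18 + C

Use integration by parts with u = log(3*x + 5), dv = x dx.
Then du = 3/(3*x + 5) dx and v = x**2/2.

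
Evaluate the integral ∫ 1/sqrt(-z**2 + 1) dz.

asin(z) + C

Substitute z = sin(θ), so dz = cos(θ) dθ and the radical becomes sqrt(-z**2 + 1) = cos(θ) by the Pythagorean identity.
Integrate the resulting trig expression in θ, then back-substitute θ = asin(z), sin(θ) = z, cos(θ) = sqrt(-z**2 + 1) (absorbing any constant into C).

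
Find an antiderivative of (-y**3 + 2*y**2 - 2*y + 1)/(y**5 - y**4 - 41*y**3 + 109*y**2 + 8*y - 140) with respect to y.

-7*log(y - 5)/54 + 17*log(y - 2)/243 - log(y + 1)/54 + 19*log(y + 7)/243 - 1/(27*y - 54) + C

Factor the denominator: (y - 5)*(y - 2)**2*(y + 1)*(y + 7).
Partial-fraction decomposition: 19/(243*(y + 7)) - 1/(54*(y + 1)) + 17/(243*(y - 2)) + 1/(27*(y - 2)**2) - 7/(54*(y - 5)).
Integrate each term; A/(y−a) gives A·log|y−a|; A/(y−a)² gives −A/(y−a).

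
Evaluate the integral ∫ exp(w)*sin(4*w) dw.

Let I denote the integral. Integrate by parts with u = sin(4*w), dv = exp(w) dw, so v = exp(w): I = exp(w)*sin(4*w) − 4·∫ exp(w)*cos(4*w) dw.
Apply parts again with u = cos(4*w), dv = exp(w) dw: ∫ exp(w)*cos(4*w) dw = exp(w)*cos(4*w) + 4·I. Substituting back brings back I: I = exp(w)*sin(4*w) - 4*exp(w)*cos(4*w) − 16·I.
Solving for I: (1 + 16)·I equals the remaining terms, so I = (1/17)·(exp(w)*sin(4*w) - 4*exp(w)*cos(4*w)).

exp(w)*sin(4*w)/17 - 4*exp(w)*cos(4*w)/17 + C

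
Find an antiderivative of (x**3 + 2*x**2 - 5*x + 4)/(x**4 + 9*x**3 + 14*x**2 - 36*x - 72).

log(x - 2)/16 - 7*log(x + 2)/8 + 2*log(x + 3)/3 + 55*log(x + 6)/48 + C

Factor the denominator: (x - 2)*(x + 2)*(x + 3)*(x + 6).
Partial-fraction decomposition: 55/(48*(x + 6)) + 2/(3*(x + 3)) - 7/(8*(x + 2)) + 1/(16*(x - 2)).
Integrate each term: A/(x−a) contributes A·log|x−a|.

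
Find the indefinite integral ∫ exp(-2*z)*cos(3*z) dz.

3*exp(-2*z)*sin(3*z)/13 - 2*exp(-2*z)*cos(3*z)/13 + C

Let I denote the integral. Integrate by parts with u = cos(3*z), dv = exp(-2*z) dz, so v = -exp(-2*z)/2: I = -exp(-2*z)*cos(3*z)/2 − (3/2)·∫ exp(-2*z)*sin(3*z) dz.
Apply parts again with u = sin(3*z), dv = exp(-2*z) dz: ∫ exp(-2*z)*sin(3*z) dz = -exp(-2*z)*sin(3*z)/2 + (3/2)·I. Substituting back brings back I: I = 3*exp(-2*z)*sin(3*z)/4 - exp(-2*z)*cos(3*z)/2 − (9/4)·I.
Solving for I: (1 + 9/4)·I equals the remaining terms, so I = (4/13)·(3*exp(-2*z)*sin(3*z)/4 - exp(-2*z)*cos(3*z)/2).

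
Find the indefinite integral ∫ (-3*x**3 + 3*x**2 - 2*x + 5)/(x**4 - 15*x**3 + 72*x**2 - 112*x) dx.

-5*log(x)/112 - 99*log(x - 7)/7 + 179*log(x - 4)/16 - 49/(4*x - 16) + C

Factor the denominator: x*(x - 7)*(x - 4)**2.
Partial-fraction decomposition: 179/(16*(x - 4)) + 49/(4*(x - 4)**2) - 99/(7*(x - 7)) - 5/(112*x).
Integrate each term; A/(x−a) gives A·log|x−a|; A/(x−a)² gives −A/(x−a).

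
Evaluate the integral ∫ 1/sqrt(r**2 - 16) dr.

Substitute r = 4·sec(θ), so dr = 4·sec(θ)*tan(θ) dθ and the radical becomes sqrt(r**2 - 16) = 4·tan(θ) by the Pythagorean identity.
Integrate the resulting trig expression in θ, then back-substitute sec(θ) = r/4, tan(θ) = sqrt(r**2 - 16)/4 (absorbing any constant into C).

log(r + sqrt(r**2 - 16)) + C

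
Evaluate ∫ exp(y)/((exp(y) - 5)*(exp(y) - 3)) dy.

Let u = e^y, du = e^y dy.
The integral becomes ∫ du/((u-5)(u-3)); decompose into partial fractions.

log(exp(y) - 5)/2 - log(exp(y) - 3)/2 + C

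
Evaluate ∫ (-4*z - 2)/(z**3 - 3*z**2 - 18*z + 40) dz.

-22*log(z - 5)/27 + 5*log(z - 2)/9 + 7*log(z + 4)/27 + C

Factor the denominator: (z - 5)*(z - 2)*(z + 4).
Partial-fraction decomposition: 7/(27*(z + 4)) + 5/(9*(z - 2)) - 22/(27*(z - 5)).
Integrate each term: A/(z−a) contributes A·log|z−a|.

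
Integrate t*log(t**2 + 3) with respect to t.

t**2*log(t**2 + 3)/2 - t**2/2 + 3*log(t**2 + 3)/2 + C

Let u = t**2 + 3, so du = (2*t) dt.
The integral becomes (1/2)·∫ log(u) du; integrate by parts with u′=log(u), dv′=du.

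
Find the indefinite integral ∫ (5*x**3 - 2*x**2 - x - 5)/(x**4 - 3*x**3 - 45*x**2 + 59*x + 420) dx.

Factor the denominator: (x - 7)*(x - 4)*(x + 3)*(x + 5).
Partial-fraction decomposition: 25/(8*(x + 5)) - 31/(28*(x + 3)) - 31/(21*(x - 4)) + 107/(24*(x - 7)).
Integrate each term: A/(x−a) contributes A·log|x−a|.

107*log(x - 7)/24 - 31*log(x - 4)/21 - 31*log(x + 3)/28 + 25*log(x + 5)/8 + C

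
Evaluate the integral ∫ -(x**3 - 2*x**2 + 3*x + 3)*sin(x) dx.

Use integration by parts with u = x**3 - 2*x**2 + 3*x + 3, dv = -sin(x) dx, so v = cos(x).
Apply parts 3 times (tabular method): alternate signs, differentiate u down to 0, integrate dv up.

x**3*cos(x) - 3*x**2*sin(x) - 2*x**2*cos(x) + 4*x*sin(x) - 3*x*cos(x) + 3*sin(x) + 7*cos(x) + C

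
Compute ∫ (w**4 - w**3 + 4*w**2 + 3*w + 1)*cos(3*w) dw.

w**4*sin(3*w)/3 - w**3*sin(3*w)/3 + 4*w**3*cos(3*w)/9 + 8*w**2*sin(3*w)/9 - w**2*cos(3*w)/3 + 11*w*sin(3*w)/9 + 16*w*cos(3*w)/27 + 11*sin(3*w)/81 + 11*cos(3*w)/27 + C

Use integration by parts with u = w**4 - w**3 + 4*w**2 + 3*w + 1, dv = cos(3*w) dw, so v = sin(3*w)/3.
Apply parts 4 times (tabular method): alternate signs, differentiate u down to 0, integrate dv up.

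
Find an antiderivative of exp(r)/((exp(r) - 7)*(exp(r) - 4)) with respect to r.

Let u = e^r, du = e^r dr.
The integral becomes ∫ du/((u-4)(u-7)); decompose into partial fractions.

log(exp(r) - 7)/3 - log(exp(r) - 4)/3 + C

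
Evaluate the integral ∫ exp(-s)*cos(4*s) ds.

4*exp(-s)*sin(4*s)/17 - exp(-s)*cos(4*s)/17 + C

Let I denote the integral. Integrate by parts with u = cos(4*s), dv = exp(-s) ds, so v = -exp(-s): I = -exp(-s)*cos(4*s) − 4·∫ exp(-s)*sin(4*s) ds.
Apply parts again with u = sin(4*s), dv = exp(-s) ds: ∫ exp(-s)*sin(4*s) ds = -exp(-s)*sin(4*s) + 4·I. Substituting back brings back I: I = 4*exp(-s)*sin(4*s) - exp(-s)*cos(4*s) − 16·I.
Solving for I: (1 + 16)·I equals the remaining terms, so I = (1/17)·(4*exp(-s)*sin(4*s) - exp(-s)*cos(4*s)).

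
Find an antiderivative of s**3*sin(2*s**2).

-s**2*cos(2*s**2)/4 + sin(2*s**2)/8 + C

Let u = s², du = 2s ds; rewrite as (1/2)∫ u^1·sin(2u) du.
Now integrate by parts 1 time.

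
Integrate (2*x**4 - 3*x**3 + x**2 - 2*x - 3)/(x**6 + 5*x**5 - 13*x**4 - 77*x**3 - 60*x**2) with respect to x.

-37*log(x)/1200 + 65*log(x - 4)/1008 - log(x + 1)/8 + 85*log(x + 3)/84 - 1657*log(x + 5)/1800 - 1/(20*x) + C

Factor the denominator: x**2*(x - 4)*(x + 1)*(x + 3)*(x + 5).
Partial-fraction decomposition: -1657/(1800*(x + 5)) + 85/(84*(x + 3)) - 1/(8*(x + 1)) + 65/(1008*(x - 4)) - 37/(1200*x) + 1/(20*x**2).
Integrate each term; A/(x−a) gives A·log|x−a|; A/(x−a)² gives −A/(x−a).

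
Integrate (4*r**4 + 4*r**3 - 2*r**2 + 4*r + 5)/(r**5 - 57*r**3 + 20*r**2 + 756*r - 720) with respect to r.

Factor the denominator: (r - 6)*(r - 4)*(r - 1)*(r + 5)*(r + 6).
Partial-fraction decomposition: 4229/(840*(r + 6)) - 215/(66*(r + 5)) + 1/(42*(r - 1)) - 47/(20*(r - 4)) + 1201/(264*(r - 6)).
Integrate each term: A/(r−a) contributes A·log|r−a|.

1201*log(r - 6)/264 - 47*log(r - 4)/20 + log(r - 1)/42 - 215*log(r + 5)/66 + 4229*log(r + 6)/840 + C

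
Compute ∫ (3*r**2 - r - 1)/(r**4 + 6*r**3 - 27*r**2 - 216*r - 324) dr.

101*log(r - 6)/972 + 229*log(r + 3)/243 - 113*log(r + 6)/108 + 29/(27*r + 81) + C

Factor the denominator: (r - 6)*(r + 3)**2*(r + 6).
Partial-fraction decomposition: -113/(108*(r + 6)) + 229/(243*(r + 3)) - 29/(27*(r + 3)**2) + 101/(972*(r - 6)).
Integrate each term; A/(r−a) gives A·log|r−a|; A/(r−a)² gives −A/(r−a).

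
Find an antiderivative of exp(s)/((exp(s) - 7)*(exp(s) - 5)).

Let u = e^s, du = e^s ds.
The integral becomes ∫ du/((u-7)(u-5)); decompose into partial fractions.

log(exp(s) - 7)/2 - log(exp(s) - 5)/2 + C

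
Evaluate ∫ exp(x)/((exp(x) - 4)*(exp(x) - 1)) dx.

log(exp(x) - 4)/3 - log(exp(x) - 1)/3 + C

Let u = e^x, du = e^x dx.
The integral becomes ∫ du/((u-4)(u-1)); decompose into partial fractions.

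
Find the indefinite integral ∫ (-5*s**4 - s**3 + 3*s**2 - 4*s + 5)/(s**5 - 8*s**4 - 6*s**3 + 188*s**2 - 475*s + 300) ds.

-319*log(s - 5)/8 + 1307*log(s - 4)/27 - 103*log(s - 3)/8 + log(s - 1)/72 - 145*log(s + 5)/216 + C

Factor the denominator: (s - 5)*(s - 4)*(s - 3)*(s - 1)*(s + 5).
Partial-fraction decomposition: -145/(216*(s + 5)) + 1/(72*(s - 1)) - 103/(8*(s - 3)) + 1307/(27*(s - 4)) - 319/(8*(s - 5)).
Integrate each term: A/(s−a) contributes A·log|s−a|.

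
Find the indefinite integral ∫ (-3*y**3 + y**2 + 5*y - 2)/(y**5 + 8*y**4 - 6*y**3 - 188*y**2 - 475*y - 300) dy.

-109*log(y - 5)/1440 + log(y + 1)/48 + 73*log(y + 3)/32 - 62*log(y + 4)/9 + 373*log(y + 5)/80 + C

Factor the denominator: (y - 5)*(y + 1)*(y + 3)*(y + 4)*(y + 5).
Partial-fraction decomposition: 373/(80*(y + 5)) - 62/(9*(y + 4)) + 73/(32*(y + 3)) + 1/(48*(y + 1)) - 109/(1440*(y - 5)).
Integrate each term: A/(y−a) contributes A·log|y−a|.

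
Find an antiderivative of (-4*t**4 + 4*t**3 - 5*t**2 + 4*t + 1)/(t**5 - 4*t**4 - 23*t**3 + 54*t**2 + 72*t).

log(t)/72 - 895*log(t - 6)/252 + 62*log(t - 3)/63 + 4*log(t + 1)/21 - 275*log(t + 4)/168 + C

Factor the denominator: t*(t - 6)*(t - 3)*(t + 1)*(t + 4).
Partial-fraction decomposition: -275/(168*(t + 4)) + 4/(21*(t + 1)) + 62/(63*(t - 3)) - 895/(252*(t - 6)) + 1/(72*t).
Integrate each term: A/(t−a) contributes A·log|t−a|.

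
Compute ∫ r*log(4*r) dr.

Use integration by parts with u = log(4*r), dv = r dr.
Then du = 1/r dr and v = r**2/2.

r**2*(log(r) + 2*log(2))/2 - r**2/4 + C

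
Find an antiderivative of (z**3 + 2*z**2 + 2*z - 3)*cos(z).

Use integration by parts with u = z**3 + 2*z**2 + 2*z - 3, dv = cos(z) dz, so v = sin(z).
Apply parts 3 times (tabular method): alternate signs, differentiate u down to 0, integrate dv up.

z**3*sin(z) + 2*z**2*sin(z) + 3*z**2*cos(z) - 4*z*sin(z) + 4*z*cos(z) - 7*sin(z) - 4*cos(z) + C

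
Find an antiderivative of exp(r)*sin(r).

exp(r)*sin(r)/2 - exp(r)*cos(r)/2 + C

Let I denote the integral. Integrate by parts with u = sin(r), dv = exp(r) dr, so v = exp(r): I = exp(r)*sin(r) − ∫ exp(r)*cos(r) dr.
Apply parts again with u = cos(r), dv = exp(r) dr: ∫ exp(r)*cos(r) dr = exp(r)*cos(r) + I. Substituting back brings back I: I = exp(r)*sin(r) - exp(r)*cos(r) − I.
Solving for I: (1 + 1)·I equals the remaining terms, so I = (1/2)·(exp(r)*sin(r) - exp(r)*cos(r)).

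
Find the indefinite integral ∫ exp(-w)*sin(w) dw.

-exp(-w)*sin(w)/2 - exp(-w)*cos(w)/2 + C

Let I denote the integral. Integrate by parts with u = sin(w), dv = exp(-w) dw, so v = -exp(-w): I = -exp(-w)*sin(w) + ∫ exp(-w)*cos(w) dw.
Apply parts again with u = cos(w), dv = exp(-w) dw: ∫ exp(-w)*cos(w) dw = -exp(-w)*cos(w) − I. Substituting back brings back I: I = -exp(-w)*sin(w) - exp(-w)*cos(w) − I.
Solving for I: (1 + 1)·I equals the remaining terms, so I = (1/2)·(-exp(-w)*sin(w) - exp(-w)*cos(w)).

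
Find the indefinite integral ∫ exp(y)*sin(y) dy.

exp(y)*sin(y)/2 - exp(y)*cos(y)/2 + C

Let I denote the integral. Integrate by parts with u = sin(y), dv = exp(y) dy, so v = exp(y): I = exp(y)*sin(y) − ∫ exp(y)*cos(y) dy.
Apply parts again with u = cos(y), dv = exp(y) dy: ∫ exp(y)*cos(y) dy = exp(y)*cos(y) + I. Substituting back brings back I: I = exp(y)*sin(y) - exp(y)*cos(y) − I.
Solving for I: (1 + 1)·I equals the remaining terms, so I = (1/2)·(exp(y)*sin(y) - exp(y)*cos(y)).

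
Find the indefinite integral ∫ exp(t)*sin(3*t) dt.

Let I denote the integral. Integrate by parts with u = sin(3*t), dv = exp(t) dt, so v = exp(t): I = exp(t)*sin(3*t) − 3·∫ exp(t)*cos(3*t) dt.
Apply parts again with u = cos(3*t), dv = exp(t) dt: ∫ exp(t)*cos(3*t) dt = exp(t)*cos(3*t) + 3·I. Substituting back brings back I: I = exp(t)*sin(3*t) - 3*exp(t)*cos(3*t) − 9·I.
Solving for I: (1 + 9)·I equals the remaining terms, so I = (1/10)·(exp(t)*sin(3*t) - 3*exp(t)*cos(3*t)).

exp(t)*sin(3*t)/10 - 3*exp(t)*cos(3*t)/10 + C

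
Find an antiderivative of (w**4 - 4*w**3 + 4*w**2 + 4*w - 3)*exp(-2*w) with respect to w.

(-2*w**4 + 4*w**3 - 2*w**2 - 10*w + 1)*exp(-2*w)/4 + C

Use integration by parts with u = w**4 - 4*w**3 + 4*w**2 + 4*w - 3, dv = exp(-2*w) dw, so v = -exp(-2*w)/2.
Apply parts 4 times (tabular method): alternate signs, differentiate u down to 0, integrate dv up.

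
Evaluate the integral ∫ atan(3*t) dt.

t*atan(3*t) - log(9*t**2 + 1)/6 + C

Use integration by parts with u = arctan(3*t), dv = dt.
Then du = 3/(9*t**2 + 1) dt.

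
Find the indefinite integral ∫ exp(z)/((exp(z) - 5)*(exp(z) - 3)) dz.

log(exp(z) - 5)/2 - log(exp(z) - 3)/2 + C

Let u = e^z, du = e^z dz.
The integral becomes ∫ du/((u-5)(u-3)); decompose into partial fractions.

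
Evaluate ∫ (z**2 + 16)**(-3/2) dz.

z/(16*sqrt(z**2 + 16)) + C

Substitute z = 4·tan(θ), so dz = 4·sec(θ)^2 dθ and the radical becomes sqrt(z**2 + 16) = 4·sec(θ) by the Pythagorean identity.
Integrate the resulting trig expression in θ, then back-substitute tan(θ) = z/4, sec(θ) = sqrt(z**2 + 16)/4 (absorbing any constant into C).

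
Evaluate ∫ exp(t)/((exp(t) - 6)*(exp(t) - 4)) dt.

Let u = e^t, du = e^t dt.
The integral becomes ∫ du/((u-4)(u-6)); decompose into partial fractions.

log(exp(t) - 6)/2 - log(exp(t) - 4)/2 + C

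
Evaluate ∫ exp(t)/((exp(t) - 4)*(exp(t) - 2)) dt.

log(exp(t) - 4)/2 - log(exp(t) - 2)/2 + C

Let u = e^t, du = e^t dt.
The integral becomes ∫ du/((u-2)(u-4)); decompose into partial fractions.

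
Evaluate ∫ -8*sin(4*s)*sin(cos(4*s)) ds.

-2*cos(cos(4*s)) + C

Let u = cos(4*s), so du = (-4*sin(4*s)) ds.
Rewriting, the integral becomes 2·∫ sin(u) du = 2·-cos(u).
Substituting back, u = cos(4*s).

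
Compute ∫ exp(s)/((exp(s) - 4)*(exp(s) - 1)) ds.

log(exp(s) - 4)/3 - log(exp(s) - 1)/3 + C

Let u = e^s, du = e^s ds.
The integral becomes ∫ du/((u-4)(u-1)); decompose into partial fractions.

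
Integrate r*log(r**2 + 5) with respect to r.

Let u = r**2 + 5, so du = (2*r) dr.
The integral becomes (1/2)·∫ log(u) du; integrate by parts with u′=log(u), dv′=du.

r**2*log(r**2 + 5)/2 - r**2/2 + 5*log(r**2 + 5)/2 + C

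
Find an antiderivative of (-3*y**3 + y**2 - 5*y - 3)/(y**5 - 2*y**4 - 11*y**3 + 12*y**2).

-31*log(y)/48 - 199*log(y - 4)/336 + 5*log(y - 1)/6 + 17*log(y + 3)/42 + 1/(4*y) + C

Factor the denominator: y**2*(y - 4)*(y - 1)*(y + 3).
Partial-fraction decomposition: 17/(42*(y + 3)) + 5/(6*(y - 1)) - 199/(336*(y - 4)) - 31/(48*y) - 1/(4*y**2).
Integrate each term; A/(y−a) gives A·log|y−a|; A/(y−a)² gives −A/(y−a).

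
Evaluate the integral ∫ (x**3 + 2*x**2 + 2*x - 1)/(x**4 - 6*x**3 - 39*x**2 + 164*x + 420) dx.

Factor the denominator: (x - 7)*(x - 6)*(x + 2)*(x + 5).
Partial-fraction decomposition: 43/(198*(x + 5)) - 5/(216*(x + 2)) - 299/(88*(x - 6)) + 227/(54*(x - 7)).
Integrate each term: A/(x−a) contributes A·log|x−a|.

227*log(x - 7)/54 - 299*log(x - 6)/88 - 5*log(x + 2)/216 + 43*log(x + 5)/198 + C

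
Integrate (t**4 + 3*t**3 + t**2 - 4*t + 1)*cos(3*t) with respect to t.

t**4*sin(3*t)/3 + t**3*sin(3*t) + 4*t**3*cos(3*t)/9 - t**2*sin(3*t)/9 + t**2*cos(3*t) - 2*t*sin(3*t) - 2*t*cos(3*t)/27 + 29*sin(3*t)/81 - 2*cos(3*t)/3 + C

Use integration by parts with u = t**4 + 3*t**3 + t**2 - 4*t + 1, dv = cos(3*t) dt, so v = sin(3*t)/3.
Apply parts 4 times (tabular method): alternate signs, differentiate u down to 0, integrate dv up.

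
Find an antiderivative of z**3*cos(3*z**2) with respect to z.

Let u = z², du = 2z dz; rewrite as (1/2)∫ u^1·cos(3u) du.
Now integrate by parts 1 time.

z**2*sin(3*z**2)/6 + cos(3*z**2)/18 + C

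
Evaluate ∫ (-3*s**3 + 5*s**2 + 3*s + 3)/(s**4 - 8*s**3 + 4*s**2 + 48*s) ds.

log(s)/16 - 149*log(s - 6)/32 + 97*log(s - 4)/48 - 41*log(s + 2)/96 + C

Factor the denominator: s*(s - 6)*(s - 4)*(s + 2).
Partial-fraction decomposition: -41/(96*(s + 2)) + 97/(48*(s - 4)) - 149/(32*(s - 6)) + 1/(16*s).
Integrate each term: A/(s−a) contributes A·log|s−a|.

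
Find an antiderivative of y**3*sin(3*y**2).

-y**2*cos(3*y**2)/6 + sin(3*y**2)/18 + C

Let u = y², du = 2y dy; rewrite as (1/2)∫ u^1·sin(3u) du.
Now integrate by parts 1 time.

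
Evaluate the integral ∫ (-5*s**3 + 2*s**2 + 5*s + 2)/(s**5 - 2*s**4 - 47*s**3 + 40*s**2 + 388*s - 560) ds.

Factor the denominator: (s - 7)*(s - 2)**2*(s + 4)*(s + 5).
Partial-fraction decomposition: 163/(147*(s + 5)) - 167/(198*(s + 4)) + 941/(4410*(s - 2)) + 2/(21*(s - 2)**2) - 79/(165*(s - 7)).
Integrate each term; A/(s−a) gives A·log|s−a|; A/(s−a)² gives −A/(s−a).

-79*log(s - 7)/165 + 941*log(s - 2)/4410 - 167*log(s + 4)/198 + 163*log(s + 5)/147 - 2/(21*s - 42) + C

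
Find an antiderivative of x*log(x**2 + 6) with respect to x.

Let u = x**2 + 6, so du = (2*x) dx.
The integral becomes (1/2)·∫ log(u) du; integrate by parts with u′=log(u), dv′=du.

x**2*log(x**2 + 6)/2 - x**2/2 + 3*log(x**2 + 6) + C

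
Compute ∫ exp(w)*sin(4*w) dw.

Let I denote the integral. Integrate by parts with u = sin(4*w), dv = exp(w) dw, so v = exp(w): I = exp(w)*sin(4*w) − 4·∫ exp(w)*cos(4*w) dw.
Apply parts again with u = cos(4*w), dv = exp(w) dw: ∫ exp(w)*cos(4*w) dw = exp(w)*cos(4*w) + 4·I. Substituting back brings back I: I = exp(w)*sin(4*w) - 4*exp(w)*cos(4*w) − 16·I.
Solving for I: (1 + 16)·I equals the remaining terms, so I = (1/17)·(exp(w)*sin(4*w) - 4*exp(w)*cos(4*w)).

exp(w)*sin(4*w)/17 - 4*exp(w)*cos(4*w)/17 + C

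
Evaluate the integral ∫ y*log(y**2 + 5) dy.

y**2*log(y**2 + 5)/2 - y**2/2 + 5*log(y**2 + 5)/2 + C

Let u = y**2 + 5, so du = (2*y) dy.
The integral becomes (1/2)·∫ log(u) du; integrate by parts with u′=log(u), dv′=du.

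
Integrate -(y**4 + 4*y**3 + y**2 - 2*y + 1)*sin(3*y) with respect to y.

y**4*cos(3*y)/3 - 4*y**3*sin(3*y)/9 + 4*y**3*cos(3*y)/3 - 4*y**2*sin(3*y)/3 - y**2*cos(3*y)/9 + 2*y*sin(3*y)/27 - 14*y*cos(3*y)/9 + 14*sin(3*y)/27 + 29*cos(3*y)/81 + C

Use integration by parts with u = y**4 + 4*y**3 + y**2 - 2*y + 1, dv = -sin(3*y) dy, so v = cos(3*y)/3.
Apply parts 4 times (tabular method): alternate signs, differentiate u down to 0, integrate dv up.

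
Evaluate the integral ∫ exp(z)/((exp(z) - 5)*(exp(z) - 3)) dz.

Let u = e^z, du = e^z dz.
The integral becomes ∫ du/((u-3)(u-5)); decompose into partial fractions.

log(exp(z) - 5)/2 - log(exp(z) - 3)/2 + C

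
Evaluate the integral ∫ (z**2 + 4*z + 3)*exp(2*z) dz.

(2*z**2 + 6*z + 3)*exp(2*z)/4 + C

Use integration by parts with u = z**2 + 4*z + 3, dv = exp(2*z) dz, so v = exp(2*z)/2.
Apply parts 2 times (tabular method): alternate signs, differentiate u down to 0, integrate dv up.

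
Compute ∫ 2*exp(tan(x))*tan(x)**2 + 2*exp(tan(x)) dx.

Let u = tan(x), so du = (tan(x)**2 + 1) dx.
Rewriting, the integral becomes 2·∫ e^u du = 2·e^u.
Substituting back, u = tan(x).

2*exp(tan(x)) + C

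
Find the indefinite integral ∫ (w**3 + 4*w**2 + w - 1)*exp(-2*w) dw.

Use integration by parts with u = w**3 + 4*w**2 + w - 1, dv = exp(-2*w) dw, so v = -exp(-2*w)/2.
Apply parts 3 times (tabular method): alternate signs, differentiate u down to 0, integrate dv up.

(-4*w**3 - 22*w**2 - 26*w - 9)*exp(-2*w)/8 + C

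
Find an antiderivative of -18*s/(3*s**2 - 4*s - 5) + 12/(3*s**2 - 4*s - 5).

Let u = 3*s**2 - 4*s - 5, so du = (6*s - 4) ds.
Rewriting, the integral becomes -3·∫ 1/u du = -3·log(u).
Substituting back, u = 3*s**2 - 4*s - 5.

-3*log(3*s**2 - 4*s - 5) + C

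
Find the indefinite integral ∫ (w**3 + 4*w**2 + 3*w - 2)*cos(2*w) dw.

Use integration by parts with u = w**3 + 4*w**2 + 3*w - 2, dv = cos(2*w) dw, so v = sin(2*w)/2.
Apply parts 3 times (tabular method): alternate signs, differentiate u down to 0, integrate dv up.

w**3*sin(2*w)/2 + 2*w**2*sin(2*w) + 3*w**2*cos(2*w)/4 + 3*w*sin(2*w)/4 + 2*w*cos(2*w) - 2*sin(2*w) + 3*cos(2*w)/8 + C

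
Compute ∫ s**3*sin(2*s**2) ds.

-s**2*cos(2*s**2)/4 + sin(2*s**2)/8 + C

Let u = s², du = 2s ds; rewrite as (1/2)∫ u^1·sin(2u) du.
Now integrate by parts 1 time.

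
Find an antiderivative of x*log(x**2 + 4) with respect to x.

Let u = x**2 + 4, so du = (2*x) dx.
The integral becomes (1/2)·∫ log(u) du; integrate by parts with u′=log(u), dv′=du.

x**2*log(x**2 + 4)/2 - x**2/2 + 2*log(x**2 + 4) + C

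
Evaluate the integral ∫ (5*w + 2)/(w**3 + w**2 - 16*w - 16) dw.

11*log(w - 4)/20 + log(w + 1)/5 - 3*log(w + 4)/4 + C

Factor the denominator: (w - 4)*(w + 1)*(w + 4).
Partial-fraction decomposition: -3/(4*(w + 4)) + 1/(5*(w + 1)) + 11/(20*(w - 4)).
Integrate each term: A/(w−a) contributes A·log|w−a|.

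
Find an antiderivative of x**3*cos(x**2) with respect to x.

x**2*sin(x**2)/2 + cos(x**2)/2 + C

Let u = x², du = 2x dx; rewrite as (1/2)∫ u^1·cos(1u) du.
Now integrate by parts 1 time.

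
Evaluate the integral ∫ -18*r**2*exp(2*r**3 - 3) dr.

Let u = 2*r**3 - 3, so du = (6*r**2) dr.
Rewriting, the integral becomes -3·∫ e^u du = -3·e^u.
Substituting back, u = 2*r**3 - 3.

-3*exp(2*r**3 - 3) + C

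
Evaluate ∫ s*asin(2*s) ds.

s**2*asin(2*s)/2 + s*sqrt(-4*s**2 + 1)/8 - asin(2*s)/16 + C

Use integration by parts with u = arcsin(2*s), dv = s ds.
Then du = 2/sqrt(-4*s**2 + 1) ds.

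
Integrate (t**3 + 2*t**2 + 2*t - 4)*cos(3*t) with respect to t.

Use integration by parts with u = t**3 + 2*t**2 + 2*t - 4, dv = cos(3*t) dt, so v = sin(3*t)/3.
Apply parts 3 times (tabular method): alternate signs, differentiate u down to 0, integrate dv up.

t**3*sin(3*t)/3 + 2*t**2*sin(3*t)/3 + t**2*cos(3*t)/3 + 4*t*sin(3*t)/9 + 4*t*cos(3*t)/9 - 40*sin(3*t)/27 + 4*cos(3*t)/27 + C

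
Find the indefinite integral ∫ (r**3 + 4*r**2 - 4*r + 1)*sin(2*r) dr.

-r**3*cos(2*r)/2 + 3*r**2*sin(2*r)/4 - 2*r**2*cos(2*r) + 2*r*sin(2*r) + 11*r*cos(2*r)/4 - 11*sin(2*r)/8 + cos(2*r)/2 + C

Use integration by parts with u = r**3 + 4*r**2 - 4*r + 1, dv = sin(2*r) dr, so v = -cos(2*r)/2.
Apply parts 3 times (tabular method): alternate signs, differentiate u down to 0, integrate dv up.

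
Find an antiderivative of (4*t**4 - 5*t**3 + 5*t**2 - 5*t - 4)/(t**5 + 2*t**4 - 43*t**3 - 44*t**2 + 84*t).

Factor the denominator: t*(t - 6)*(t - 1)*(t + 2)*(t + 7).
Partial-fraction decomposition: 2319/(728*(t + 7)) - 13/(24*(t + 2)) + 1/(24*(t - 1)) + 425/(312*(t - 6)) - 1/(21*t).
Integrate each term: A/(t−a) contributes A·log|t−a|.

-log(t)/21 + 425*log(t - 6)/312 + log(t - 1)/24 - 13*log(t + 2)/24 + 2319*log(t + 7)/728 + C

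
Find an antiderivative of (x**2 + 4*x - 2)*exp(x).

(x**2 + 2*x - 4)*exp(x) + C

Use integration by parts with u = x**2 + 4*x - 2, dv = exp(x) dx, so v = exp(x).
Apply parts 2 times (tabular method): alternate signs, differentiate u down to 0, integrate dv up.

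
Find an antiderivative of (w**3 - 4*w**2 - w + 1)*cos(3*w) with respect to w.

Use integration by parts with u = w**3 - 4*w**2 - w + 1, dv = cos(3*w) dw, so v = sin(3*w)/3.
Apply parts 3 times (tabular method): alternate signs, differentiate u down to 0, integrate dv up.

w**3*sin(3*w)/3 - 4*w**2*sin(3*w)/3 + w**2*cos(3*w)/3 - 5*w*sin(3*w)/9 - 8*w*cos(3*w)/9 + 17*sin(3*w)/27 - 5*cos(3*w)/27 + C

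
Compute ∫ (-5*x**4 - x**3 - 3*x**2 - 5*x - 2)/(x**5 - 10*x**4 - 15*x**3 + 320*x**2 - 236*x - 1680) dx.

Factor the denominator: (x - 7)*(x - 6)*(x - 4)*(x + 2)*(x + 5).
Partial-fraction decomposition: -763/(891*(x + 5)) + 19/(324*(x + 2)) - 707/(162*(x - 4)) + 1709/(44*(x - 6)) - 3133/(81*(x - 7)).
Integrate each term: A/(x−a) contributes A·log|x−a|.

-3133*log(x - 7)/81 + 1709*log(x - 6)/44 - 707*log(x - 4)/162 + 19*log(x + 2)/324 - 763*log(x + 5)/891 + C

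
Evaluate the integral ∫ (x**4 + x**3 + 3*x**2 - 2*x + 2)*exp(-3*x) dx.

Use integration by parts with u = x**4 + x**3 + 3*x**2 - 2*x + 2, dv = exp(-3*x) dx, so v = -exp(-3*x)/3.
Apply parts 4 times (tabular method): alternate signs, differentiate u down to 0, integrate dv up.

(-27*x**4 - 63*x**3 - 144*x**2 - 42*x - 68)*exp(-3*x)/81 + C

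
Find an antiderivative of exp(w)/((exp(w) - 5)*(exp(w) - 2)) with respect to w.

Let u = e^w, du = e^w dw.
The integral becomes ∫ du/((u-2)(u-5)); decompose into partial fractions.

log(exp(w) - 5)/3 - log(exp(w) - 2)/3 + C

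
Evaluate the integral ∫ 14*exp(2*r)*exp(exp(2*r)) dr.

7*exp(exp(2*r)) + C

Let u = exp(2*r), so du = (2*exp(2*r)) dr.
Rewriting, the integral becomes 7·∫ e^u du = 7·e^u.
Substituting back, u = exp(2*r).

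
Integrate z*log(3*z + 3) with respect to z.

Use integration by parts with u = log(3*z + 3), dv = z dz.
Then du = 3/(3*z + 3) dz and v = z**2/2.

z**2*log(3*z + 3)/2 - z**2/4 + z/2 - log(z + 1)/2 + C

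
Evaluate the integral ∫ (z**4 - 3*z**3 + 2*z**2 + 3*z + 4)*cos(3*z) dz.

Use integration by parts with u = z**4 - 3*z**3 + 2*z**2 + 3*z + 4, dv = cos(3*z) dz, so v = sin(3*z)/3.
Apply parts 4 times (tabular method): alternate signs, differentiate u down to 0, integrate dv up.

z**4*sin(3*z)/3 - z**3*sin(3*z) + 4*z**3*cos(3*z)/9 + 2*z**2*sin(3*z)/9 - z**2*cos(3*z) + 5*z*sin(3*z)/3 + 4*z*cos(3*z)/27 + 104*sin(3*z)/81 + 5*cos(3*z)/9 + C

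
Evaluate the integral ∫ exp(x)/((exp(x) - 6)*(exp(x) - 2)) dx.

log(exp(x) - 6)/4 - log(exp(x) - 2)/4 + C

Let u = e^x, du = e^x dx.
The integral becomes ∫ du/((u-6)(u-2)); decompose into partial fractions.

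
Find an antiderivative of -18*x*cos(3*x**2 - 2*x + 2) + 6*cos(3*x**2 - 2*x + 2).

Let u = 3*x**2 - 2*x + 2, so du = (6*x - 2) dx.
Rewriting, the integral becomes -3·∫ cos(u) du = -3·sin(u).
Substituting back, u = 3*x**2 - 2*x + 2.

-3*sin(3*x**2 - 2*x + 2) + C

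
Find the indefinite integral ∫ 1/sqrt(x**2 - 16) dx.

Substitute x = 4·sec(θ), so dx = 4·sec(θ)*tan(θ) dθ and the radical becomes sqrt(x**2 - 16) = 4·tan(θ) by the Pythagorean identity.
Integrate the resulting trig expression in θ, then back-substitute sec(θ) = x/4, tan(θ) = sqrt(x**2 - 16)/4 (absorbing any constant into C).

log(x + sqrt(x**2 - 16)) + C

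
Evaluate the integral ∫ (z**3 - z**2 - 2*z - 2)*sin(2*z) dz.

Use integration by parts with u = z**3 - z**2 - 2*z - 2, dv = sin(2*z) dz, so v = -cos(2*z)/2.
Apply parts 3 times (tabular method): alternate signs, differentiate u down to 0, integrate dv up.

-z**3*cos(2*z)/2 + 3*z**2*sin(2*z)/4 + z**2*cos(2*z)/2 - z*sin(2*z)/2 + 7*z*cos(2*z)/4 - 7*sin(2*z)/8 + 3*cos(2*z)/4 + C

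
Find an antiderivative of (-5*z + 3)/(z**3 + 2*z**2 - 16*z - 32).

Factor the denominator: (z - 4)*(z + 2)*(z + 4).
Partial-fraction decomposition: 23/(16*(z + 4)) - 13/(12*(z + 2)) - 17/(48*(z - 4)).
Integrate each term: A/(z−a) contributes A·log|z−a|.

-17*log(z - 4)/48 - 13*log(z + 2)/12 + 23*log(z + 4)/16 + C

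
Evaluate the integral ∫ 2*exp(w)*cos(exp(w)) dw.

2*sin(exp(w)) + C

Let u = exp(w), so du = (exp(w)) dw.
Rewriting, the integral becomes 2·∫ cos(u) du = 2·sin(u).
Substituting back, u = exp(w).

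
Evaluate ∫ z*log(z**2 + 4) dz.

z**2*log(z**2 + 4)/2 - z**2/2 + 2*log(z**2 + 4) + C

Let u = z**2 + 4, so du = (2*z) dz.
The integral becomes (1/2)·∫ log(u) du; integrate by parts with u′=log(u), dv′=du.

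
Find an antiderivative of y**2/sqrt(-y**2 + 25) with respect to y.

-y*sqrt(-y**2 + 25)/2 + 25*asin(y/5)/2 + C

Substitute y = 5·sin(θ), so dy = 5·cos(θ) dθ and the radical becomes sqrt(-y**2 + 25) = 5·cos(θ) by the Pythagorean identity.
Integrate the resulting trig expression in θ, then back-substitute θ = asin(y/5), sin(θ) = y/5, cos(θ) = sqrt(-y**2 + 25)/5 (absorbing any constant into C).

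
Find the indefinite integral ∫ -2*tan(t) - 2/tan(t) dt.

Let u = tan(t), so du = (tan(t)**2 + 1) dt.
Rewriting, the integral becomes -2·∫ 1/u du = -2·log(u).
Substituting back, u = tan(t).

-2*log(tan(t)) + C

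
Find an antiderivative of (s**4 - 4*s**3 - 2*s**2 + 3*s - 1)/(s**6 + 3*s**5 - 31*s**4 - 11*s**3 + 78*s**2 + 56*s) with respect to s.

Factor the denominator: s*(s - 4)*(s - 2)*(s + 1)**2*(s + 7).
Partial-fraction decomposition: -3653/(24948*(s + 7)) + 311/(2700*(s + 1)) + 1/(90*(s + 1)**2) + 19/(324*(s - 2)) - 21/(2200*(s - 4)) - 1/(56*s).
Integrate each term; A/(s−a) gives A·log|s−a|; A/(s−a)² gives −A/(s−a).

-log(s)/56 - 21*log(s - 4)/2200 + 19*log(s - 2)/324 + 311*log(s + 1)/2700 - 3653*log(s + 7)/24948 - 1/(90*s + 90) + C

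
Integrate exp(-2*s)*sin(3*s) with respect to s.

-2*exp(-2*s)*sin(3*s)/13 - 3*exp(-2*s)*cos(3*s)/13 + C

Let I denote the integral. Integrate by parts with u = sin(3*s), dv = exp(-2*s) ds, so v = -exp(-2*s)/2: I = -exp(-2*s)*sin(3*s)/2 + (3/2)·∫ exp(-2*s)*cos(3*s) ds.
Apply parts again with u = cos(3*s), dv = exp(-2*s) ds: ∫ exp(-2*s)*cos(3*s) ds = -exp(-2*s)*cos(3*s)/2 − (3/2)·I. Substituting back brings back I: I = -exp(-2*s)*sin(3*s)/2 - 3*exp(-2*s)*cos(3*s)/4 − (9/4)·I.
Solving for I: (1 + 9/4)·I equals the remaining terms, so I = (4/13)·(-exp(-2*s)*sin(3*s)/2 - 3*exp(-2*s)*cos(3*s)/4).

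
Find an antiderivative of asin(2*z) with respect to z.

z*asin(2*z) + sqrt(-4*z**2 + 1)/2 + C

Use integration by parts with u = arcsin(2*z), dv = dz.
Then du = 2/sqrt(-4*z**2 + 1) dz.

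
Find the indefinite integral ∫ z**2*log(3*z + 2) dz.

Use integration by parts with u = log(3*z + 2), dv = z**2 dz.
Then du = 3/(3*z + 2) dz and v = z**3/3.

z**3*log(3*z + 2)/3 - z**3/9 + z**2/9 - 4*z/27 + 8*log(3*z + 2)/81 + C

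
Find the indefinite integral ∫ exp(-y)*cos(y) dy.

exp(-y)*sin(y)/2 - exp(-y)*cos(y)/2 + C

Let I denote the integral. Integrate by parts with u = cos(y), dv = exp(-y) dy, so v = -exp(-y): I = -exp(-y)*cos(y) − ∫ exp(-y)*sin(y) dy.
Apply parts again with u = sin(y), dv = exp(-y) dy: ∫ exp(-y)*sin(y) dy = -exp(-y)*sin(y) + I. Substituting back brings back I: I = exp(-y)*sin(y) - exp(-y)*cos(y) − I.
Solving for I: (1 + 1)·I equals the remaining terms, so I = (1/2)·(exp(-y)*sin(y) - exp(-y)*cos(y)).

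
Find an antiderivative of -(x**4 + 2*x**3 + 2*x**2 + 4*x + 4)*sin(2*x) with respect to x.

Use integration by parts with u = x**4 + 2*x**3 + 2*x**2 + 4*x + 4, dv = -sin(2*x) dx, so v = cos(2*x)/2.
Apply parts 4 times (tabular method): alternate signs, differentiate u down to 0, integrate dv up.

x**4*cos(2*x)/2 - x**3*sin(2*x) + x**3*cos(2*x) - 3*x**2*sin(2*x)/2 - x**2*cos(2*x)/2 + x*sin(2*x)/2 + x*cos(2*x)/2 - sin(2*x)/4 + 9*cos(2*x)/4 + C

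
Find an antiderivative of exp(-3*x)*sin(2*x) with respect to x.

Let I denote the integral. Integrate by parts with u = sin(2*x), dv = exp(-3*x) dx, so v = -exp(-3*x)/3: I = -exp(-3*x)*sin(2*x)/3 + (2/3)·∫ exp(-3*x)*cos(2*x) dx.
Apply parts again with u = cos(2*x), dv = exp(-3*x) dx: ∫ exp(-3*x)*cos(2*x) dx = -exp(-3*x)*cos(2*x)/3 − (2/3)·I. Substituting back brings back I: I = -exp(-3*x)*sin(2*x)/3 - 2*exp(-3*x)*cos(2*x)/9 − (4/9)·I.
Solving for I: (1 + 4/9)·I equals the remaining terms, so I = (9/13)·(-exp(-3*x)*sin(2*x)/3 - 2*exp(-3*x)*cos(2*x)/9).

-3*exp(-3*x)*sin(2*x)/13 - 2*exp(-3*x)*cos(2*x)/13 + C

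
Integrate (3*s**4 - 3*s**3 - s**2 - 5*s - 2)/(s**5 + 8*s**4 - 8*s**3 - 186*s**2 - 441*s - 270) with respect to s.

181*log(s - 5)/528 - log(s + 1)/15 - 925*log(s + 3)/144 + 4528*log(s + 6)/495 - 41/(6*s + 18) + C

Factor the denominator: (s - 5)*(s + 1)*(s + 3)**2*(s + 6).
Partial-fraction decomposition: 4528/(495*(s + 6)) - 925/(144*(s + 3)) + 41/(6*(s + 3)**2) - 1/(15*(s + 1)) + 181/(528*(s - 5)).
Integrate each term; A/(s−a) gives A·log|s−a|; A/(s−a)² gives −A/(s−a).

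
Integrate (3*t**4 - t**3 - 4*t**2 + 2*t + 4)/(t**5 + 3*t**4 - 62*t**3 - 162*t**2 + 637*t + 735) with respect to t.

Factor the denominator: (t - 7)*(t - 3)*(t + 1)*(t + 5)*(t + 7).
Partial-fraction decomposition: 367/(84*(t + 7)) - 947/(384*(t + 5)) + 1/(384*(t + 1)) - 19/(128*(t - 3)) + 3341/(2688*(t - 7)).
Integrate each term: A/(t−a) contributes A·log|t−a|.

3341*log(t - 7)/2688 - 19*log(t - 3)/128 + log(t + 1)/384 - 947*log(t + 5)/384 + 367*log(t + 7)/84 + C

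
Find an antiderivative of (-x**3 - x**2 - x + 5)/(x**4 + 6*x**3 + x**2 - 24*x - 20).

-3*log(x - 2)/28 - log(x + 1)/2 + 11*log(x + 2)/12 - 55*log(x + 5)/42 + C

Factor the denominator: (x - 2)*(x + 1)*(x + 2)*(x + 5).
Partial-fraction decomposition: -55/(42*(x + 5)) + 11/(12*(x + 2)) - 1/(2*(x + 1)) - 3/(28*(x - 2)).
Integrate each term: A/(x−a) contributes A·log|x−a|.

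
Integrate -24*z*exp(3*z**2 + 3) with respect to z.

-4*exp(3*z**2 + 3) + C

Let u = 3*z**2 + 3, so du = (6*z) dz.
Rewriting, the integral becomes -4·∫ e^u du = -4·e^u.
Substituting back, u = 3*z**2 + 3.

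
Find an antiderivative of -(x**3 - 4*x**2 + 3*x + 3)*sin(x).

x**3*cos(x) - 3*x**2*sin(x) - 4*x**2*cos(x) + 8*x*sin(x) - 3*x*cos(x) + 3*sin(x) + 11*cos(x) + C

Use integration by parts with u = x**3 - 4*x**2 + 3*x + 3, dv = -sin(x) dx, so v = cos(x).
Apply parts 3 times (tabular method): alternate signs, differentiate u down to 0, integrate dv up.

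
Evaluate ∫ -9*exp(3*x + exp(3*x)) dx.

Let u = exp(3*x), so du = (3*exp(3*x)) dx.
Rewriting, the integral becomes -3·∫ e^u du = -3·e^u.
Substituting back, u = exp(3*x).

-3*exp(exp(3*x)) + C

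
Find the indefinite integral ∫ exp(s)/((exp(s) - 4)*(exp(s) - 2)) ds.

log(exp(s) - 4)/2 - log(exp(s) - 2)/2 + C

Let u = e^s, du = e^s ds.
The integral becomes ∫ du/((u-2)(u-4)); decompose into partial fractions.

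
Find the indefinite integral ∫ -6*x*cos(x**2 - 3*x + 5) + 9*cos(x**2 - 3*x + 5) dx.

-3*sin(x**2 - 3*x + 5) + C

Let u = x**2 - 3*x + 5, so du = (2*x - 3) dx.
Rewriting, the integral becomes -3·∫ cos(u) du = -3·sin(u).
Substituting back, u = x**2 - 3*x + 5.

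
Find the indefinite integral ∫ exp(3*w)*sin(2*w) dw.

Let I denote the integral. Integrate by parts with u = sin(2*w), dv = exp(3*w) dw, so v = exp(3*w)/3: I = exp(3*w)*sin(2*w)/3 − (2/3)·∫ exp(3*w)*cos(2*w) dw.
Apply parts again with u = cos(2*w), dv = exp(3*w) dw: ∫ exp(3*w)*cos(2*w) dw = exp(3*w)*cos(2*w)/3 + (2/3)·I. Substituting back brings back I: I = exp(3*w)*sin(2*w)/3 - 2*exp(3*w)*cos(2*w)/9 − (4/9)·I.
Solving for I: (1 + 4/9)·I equals the remaining terms, so I = (9/13)·(exp(3*w)*sin(2*w)/3 - 2*exp(3*w)*cos(2*w)/9).

3*exp(3*w)*sin(2*w)/13 - 2*exp(3*w)*cos(2*w)/13 + C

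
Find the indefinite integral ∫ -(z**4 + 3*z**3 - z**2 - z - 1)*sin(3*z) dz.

z**4*cos(3*z)/3 - 4*z**3*sin(3*z)/9 + z**3*cos(3*z) - z**2*sin(3*z) - 7*z**2*cos(3*z)/9 + 14*z*sin(3*z)/27 - z*cos(3*z) + sin(3*z)/3 - 13*cos(3*z)/81 + C

Use integration by parts with u = z**4 + 3*z**3 - z**2 - z - 1, dv = -sin(3*z) dz, so v = cos(3*z)/3.
Apply parts 4 times (tabular method): alternate signs, differentiate u down to 0, integrate dv up.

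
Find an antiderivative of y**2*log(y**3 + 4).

y**3*log(y**3 + 4)/3 - y**3/3 + 4*log(y**3 + 4)/3 + C

Let u = y**3 + 4, so du = (3*y**2) dy.
The integral becomes (1/3)·∫ log(u) du; integrate by parts with u′=log(u), dv′=du.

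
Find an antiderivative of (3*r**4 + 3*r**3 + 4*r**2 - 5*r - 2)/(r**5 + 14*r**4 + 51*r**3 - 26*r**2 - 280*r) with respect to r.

log(r)/140 + 19*log(r - 2)/189 + 329*log(r + 4)/36 - 1623*log(r + 5)/70 + 6403*log(r + 7)/378 + C

Factor the denominator: r*(r - 2)*(r + 4)*(r + 5)*(r + 7).
Partial-fraction decomposition: 6403/(378*(r + 7)) - 1623/(70*(r + 5)) + 329/(36*(r + 4)) + 19/(189*(r - 2)) + 1/(140*r).
Integrate each term: A/(r−a) contributes A·log|r−a|.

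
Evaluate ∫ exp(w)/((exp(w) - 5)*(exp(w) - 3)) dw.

log(exp(w) - 5)/2 - log(exp(w) - 3)/2 + C

Let u = e^w, du = e^w dw.
The integral becomes ∫ du/((u-5)(u-3)); decompose into partial fractions.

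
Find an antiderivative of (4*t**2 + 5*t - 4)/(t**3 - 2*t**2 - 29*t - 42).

227*log(t - 7)/90 - 2*log(t + 2)/9 + 17*log(t + 3)/10 + C

Factor the denominator: (t - 7)*(t + 2)*(t + 3).
Partial-fraction decomposition: 17/(10*(t + 3)) - 2/(9*(t + 2)) + 227/(90*(t - 7)).
Integrate each term: A/(t−a) contributes A·log|t−a|.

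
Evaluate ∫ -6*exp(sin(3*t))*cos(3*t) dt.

-2*exp(sin(3*t)) + C

Let u = sin(3*t), so du = (3*cos(3*t)) dt.
Rewriting, the integral becomes -2·∫ e^u du = -2·e^u.
Substituting back, u = sin(3*t).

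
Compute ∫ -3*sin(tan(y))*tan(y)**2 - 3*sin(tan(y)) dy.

Let u = tan(y), so du = (tan(y)**2 + 1) dy.
Rewriting, the integral becomes -3·∫ sin(u) du = -3·-cos(u).
Substituting back, u = tan(y).

3*cos(tan(y)) + C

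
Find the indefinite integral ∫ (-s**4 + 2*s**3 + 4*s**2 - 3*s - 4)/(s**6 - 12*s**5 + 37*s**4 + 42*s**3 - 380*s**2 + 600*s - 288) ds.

-371*log(s - 6)/720 + 10*log(s - 4)/21 + 23*log(s - 2)/400 - log(s - 1)/30 + 47*log(s + 3)/3150 - 3/(20*s - 40) + C

Factor the denominator: (s - 6)*(s - 4)*(s - 2)**2*(s - 1)*(s + 3).
Partial-fraction decomposition: 47/(3150*(s + 3)) - 1/(30*(s - 1)) + 23/(400*(s - 2)) + 3/(20*(s - 2)**2) + 10/(21*(s - 4)) - 371/(720*(s - 6)).
Integrate each term; A/(s−a) gives A·log|s−a|; A/(s−a)² gives −A/(s−a).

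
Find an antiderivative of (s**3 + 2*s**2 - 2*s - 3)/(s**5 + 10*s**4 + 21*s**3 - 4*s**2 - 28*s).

3*log(s)/28 - log(s - 1)/36 + 79*log(s + 2)/900 - 117*log(s + 7)/700 - 1/(30*s + 60) + C

Factor the denominator: s*(s - 1)*(s + 2)**2*(s + 7).
Partial-fraction decomposition: -117/(700*(s + 7)) + 79/(900*(s + 2)) + 1/(30*(s + 2)**2) - 1/(36*(s - 1)) + 3/(28*s).
Integrate each term; A/(s−a) gives A·log|s−a|; A/(s−a)² gives −A/(s−a).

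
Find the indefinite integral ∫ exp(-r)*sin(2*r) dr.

-exp(-r)*sin(2*r)/5 - 2*exp(-r)*cos(2*r)/5 + C

Let I denote the integral. Integrate by parts with u = sin(2*r), dv = exp(-r) dr, so v = -exp(-r): I = -exp(-r)*sin(2*r) + 2·∫ exp(-r)*cos(2*r) dr.
Apply parts again with u = cos(2*r), dv = exp(-r) dr: ∫ exp(-r)*cos(2*r) dr = -exp(-r)*cos(2*r) − 2·I. Substituting back brings back I: I = -exp(-r)*sin(2*r) - 2*exp(-r)*cos(2*r) − 4·I.
Solving for I: (1 + 4)·I equals the remaining terms, so I = (1/5)·(-exp(-r)*sin(2*r) - 2*exp(-r)*cos(2*r)).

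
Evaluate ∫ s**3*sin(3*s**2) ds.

Let u = s², du = 2s ds; rewrite as (1/2)∫ u^1·sin(3u) du.
Now integrate by parts 1 time.

-s**2*cos(3*s**2)/6 + sin(3*s**2)/18 + C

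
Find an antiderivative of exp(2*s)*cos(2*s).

exp(2*s)*sin(2*s)/4 + exp(2*s)*cos(2*s)/4 + C

Let I denote the integral. Integrate by parts with u = cos(2*s), dv = exp(2*s) ds, so v = exp(2*s)/2: I = exp(2*s)*cos(2*s)/2 + ∫ exp(2*s)*sin(2*s) ds.
Apply parts again with u = sin(2*s), dv = exp(2*s) ds: ∫ exp(2*s)*sin(2*s) ds = exp(2*s)*sin(2*s)/2 − I. Substituting back brings back I: I = exp(2*s)*sin(2*s)/2 + exp(2*s)*cos(2*s)/2 − I.
Solving for I: (1 + 1)·I equals the remaining terms, so I = (1/2)·(exp(2*s)*sin(2*s)/2 + exp(2*s)*cos(2*s)/2).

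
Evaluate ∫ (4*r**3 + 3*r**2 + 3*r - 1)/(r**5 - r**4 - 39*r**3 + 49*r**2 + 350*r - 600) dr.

589*log(r - 5)/540 - 143*log(r - 3)/112 + 7*log(r - 2)/18 + 221*log(r + 4)/378 - 63*log(r + 5)/80 + C

Factor the denominator: (r - 5)*(r - 3)*(r - 2)*(r + 4)*(r + 5).
Partial-fraction decomposition: -63/(80*(r + 5)) + 221/(378*(r + 4)) + 7/(18*(r - 2)) - 143/(112*(r - 3)) + 589/(540*(r - 5)).
Integrate each term: A/(r−a) contributes A·log|r−a|.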